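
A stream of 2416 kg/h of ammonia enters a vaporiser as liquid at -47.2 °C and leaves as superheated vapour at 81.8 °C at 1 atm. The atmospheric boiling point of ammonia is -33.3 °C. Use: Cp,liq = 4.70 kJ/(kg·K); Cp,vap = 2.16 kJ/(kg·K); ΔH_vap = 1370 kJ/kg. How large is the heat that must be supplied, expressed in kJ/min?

liquid -47.2→-33.3 °C: 65.33 kJ/kg
vaporisation at -33.3 °C: 1370 kJ/kg
vapour -33.3→81.8 °C: 248.62 kJ/kg
Δh = 65.33 + 1370 + 248.62 = 1683.9 kJ/kg
Q = ṁ·Δh = 2416 kg/h × 1683.9 kJ/kg = 4.0684e+06 kJ/h
|Q| = 1130.1 kW = 67807 kJ/min

Q = 67800 kJ/min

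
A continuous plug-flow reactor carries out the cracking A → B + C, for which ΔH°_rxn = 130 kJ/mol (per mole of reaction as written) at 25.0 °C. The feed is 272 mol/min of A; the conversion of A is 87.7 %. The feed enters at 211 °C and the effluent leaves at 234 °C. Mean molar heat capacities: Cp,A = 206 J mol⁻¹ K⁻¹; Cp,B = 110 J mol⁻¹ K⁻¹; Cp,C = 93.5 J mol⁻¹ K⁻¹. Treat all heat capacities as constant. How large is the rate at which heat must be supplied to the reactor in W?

Q_in = 536000 W

Extent of reaction ξ = 0.877 × 272 = 238.54 mol/min
Reaction term: ξ·ΔH°_rxn = 238.54 × 130 = 31011 kJ/min
Sensible, feed 211→25 °C: -10422 kJ/min
Outlet flows (mol/min): A 33.456, B 238.54, C 238.54
Sensible, products 25→234 °C: 11586 kJ/min
Q = ΔH = 32175 kJ/min = 536.25 kW
Heat supplied = 536250 W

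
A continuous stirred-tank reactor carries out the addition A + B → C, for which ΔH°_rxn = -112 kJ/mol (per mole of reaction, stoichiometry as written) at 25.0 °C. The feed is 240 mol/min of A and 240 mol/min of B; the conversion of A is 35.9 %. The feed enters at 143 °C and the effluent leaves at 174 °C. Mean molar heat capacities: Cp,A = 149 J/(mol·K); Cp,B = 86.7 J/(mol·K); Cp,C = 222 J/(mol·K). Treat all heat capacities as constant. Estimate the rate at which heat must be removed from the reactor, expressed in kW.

Q_out = 135 kW

Extent of reaction ξ = 0.359 × 240 = 86.16 mol/min
Reaction term: ξ·ΔH°_rxn = 86.16 × -112 = -9649.9 kJ/min
Sensible, feed 143→25 °C: -6675 kJ/min
Outlet flows (mol/min): A 153.84, B 153.84, C 86.16
Sensible, products 25→174 °C: 8252.8 kJ/min
Q = ΔH = -8072.2 kJ/min = -134.54 kW
Heat removed = 134.54 kW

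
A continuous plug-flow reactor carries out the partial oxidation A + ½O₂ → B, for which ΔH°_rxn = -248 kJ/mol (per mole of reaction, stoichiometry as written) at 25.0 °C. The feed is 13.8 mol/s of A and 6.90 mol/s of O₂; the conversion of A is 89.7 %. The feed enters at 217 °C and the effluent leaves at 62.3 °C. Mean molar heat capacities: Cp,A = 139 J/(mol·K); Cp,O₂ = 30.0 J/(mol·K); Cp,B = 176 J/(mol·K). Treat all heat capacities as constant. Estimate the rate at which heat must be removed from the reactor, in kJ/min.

Q_out = 203000 kJ/min

Extent of reaction ξ = 0.897 × 13.8 = 12.379 mol/s
Reaction term: ξ·ΔH°_rxn = 12.379 × -248 = -3069.9 kJ/s
Sensible, feed 217→25 °C: -408.04 kJ/s
Outlet flows (mol/s): A 1.4214, O₂ 0.7107, B 12.379
Sensible, products 25→62.3 °C: 89.428 kJ/s
Q = ΔH = -3388.5 kJ/s = -3388.5 kW
Heat removed = 203310 kJ/min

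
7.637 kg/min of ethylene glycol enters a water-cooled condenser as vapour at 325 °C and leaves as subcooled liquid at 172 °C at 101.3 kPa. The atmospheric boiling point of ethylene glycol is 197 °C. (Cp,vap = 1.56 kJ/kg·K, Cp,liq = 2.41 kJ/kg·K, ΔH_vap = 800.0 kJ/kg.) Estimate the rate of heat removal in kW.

Q_c = 135 kW

vapour 325→197 °C: -199.68 kJ/kg
condensation at 197 °C: -800 kJ/kg
liquid 197→172 °C: -60.25 kJ/kg
Δh = -199.68 + -800 + -60.25 = -1059.9 kJ/kg
Q = ṁ·Δh = 7.637 kg/min × -1059.9 kJ/kg = -8094.7 kJ/min
|Q| = 134.91 kW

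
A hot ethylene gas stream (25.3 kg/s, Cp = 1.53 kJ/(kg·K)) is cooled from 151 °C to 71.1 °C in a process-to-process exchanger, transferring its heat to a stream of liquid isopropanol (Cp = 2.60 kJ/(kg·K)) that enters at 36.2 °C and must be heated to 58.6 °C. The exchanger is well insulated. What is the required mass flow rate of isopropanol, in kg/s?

ṁ_c = 53.1 kg/s

Heat released by hot stream: Q = 25.3 × 1.53 × (151 − 71.1) = 3092.8 kJ/s
Energy balance on cold side (adiabatic exchanger): Q = ṁ_c·Cp_c·(T_c,out − T_c,in)
ṁ_c = 3092.8 / [2.60 × (58.6 − 36.2)] = 53.105 kg/s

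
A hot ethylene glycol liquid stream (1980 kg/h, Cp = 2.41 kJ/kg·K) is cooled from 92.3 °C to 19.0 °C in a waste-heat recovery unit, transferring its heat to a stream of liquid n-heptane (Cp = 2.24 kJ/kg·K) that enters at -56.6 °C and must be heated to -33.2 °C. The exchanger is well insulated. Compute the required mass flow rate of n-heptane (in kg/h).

Heat released by hot stream: Q = 1980 × 2.41 × (92.3 − 19.0) = 349770 kJ/h
Energy balance on cold side (adiabatic exchanger): Q = ṁ_c·Cp_c·(T_c,out − T_c,in)
ṁ_c = 349770 / [2.24 × (-33.2 − -56.6)] = 6673 kg/h

ṁ_c = 6670 kg/h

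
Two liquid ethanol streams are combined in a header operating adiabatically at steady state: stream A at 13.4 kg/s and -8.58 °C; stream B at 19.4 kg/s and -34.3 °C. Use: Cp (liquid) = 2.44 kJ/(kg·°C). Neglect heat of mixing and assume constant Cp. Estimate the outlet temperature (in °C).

No heat crosses the boundary, so H_out = H_in.
Σ ṁᵢCp,ᵢTᵢ = 13.4×2.44×-8.58 + 19.4×2.44×-34.3 = -1904.2
Σ ṁᵢCp,ᵢ = 13.4×2.44 + 19.4×2.44 = 80.032
T_out = -1904.2 / 80.032 = -23.792 °C

T_out = -23.8 °C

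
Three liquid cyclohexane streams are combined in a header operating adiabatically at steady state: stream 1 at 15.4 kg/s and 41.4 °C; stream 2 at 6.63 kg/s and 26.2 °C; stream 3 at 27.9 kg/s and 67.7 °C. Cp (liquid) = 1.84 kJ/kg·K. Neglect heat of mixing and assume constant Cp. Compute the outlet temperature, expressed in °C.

Adiabatic, steady state ⇒ Σ ṁᵢCp,ᵢ(T_out − Tᵢ) = 0
Σ ṁᵢCp,ᵢTᵢ = 15.4×1.84×41.4 + 6.63×1.84×26.2 + 27.9×1.84×67.7 = 4968.2
Σ ṁᵢCp,ᵢ = 15.4×1.84 + 6.63×1.84 + 27.9×1.84 = 91.871
T_out = 4968.2 / 91.871 = 54.078 °C

T_out = 54.1 °C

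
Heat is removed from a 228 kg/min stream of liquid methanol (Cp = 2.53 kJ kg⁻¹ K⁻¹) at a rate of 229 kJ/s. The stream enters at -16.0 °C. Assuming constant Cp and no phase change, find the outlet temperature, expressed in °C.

T_out = -39.8 °C

Q = 229 kJ/s = 13740 kJ/min
ΔT = Q/(ṁ·Cp) = 13740/(228×2.53) = 23.819 K
T_out = -16.0 − 23.819 = -39.819 °C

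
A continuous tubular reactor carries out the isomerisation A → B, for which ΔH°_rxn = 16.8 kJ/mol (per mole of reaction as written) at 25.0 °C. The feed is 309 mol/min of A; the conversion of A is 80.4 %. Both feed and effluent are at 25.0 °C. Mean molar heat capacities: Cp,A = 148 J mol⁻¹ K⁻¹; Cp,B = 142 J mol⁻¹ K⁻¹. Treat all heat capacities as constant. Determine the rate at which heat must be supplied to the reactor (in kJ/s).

Extent of reaction ξ = 0.804 × 309 = 248.44 mol/min
Reaction term: ξ·ΔH°_rxn = 248.44 × 16.8 = 4173.7 kJ/min
Q = ΔH = 4173.7 kJ/min = 69.562 kW
Heat supplied = 69.562 kJ/s

Q_in = 69.6 kJ/s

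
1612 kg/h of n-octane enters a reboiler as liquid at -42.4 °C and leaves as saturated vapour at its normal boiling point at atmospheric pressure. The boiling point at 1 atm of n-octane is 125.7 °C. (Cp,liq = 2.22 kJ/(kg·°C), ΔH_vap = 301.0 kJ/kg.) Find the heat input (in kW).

liquid -42.4→125.7 °C: 373.18 kJ/kg
vaporisation at 125.7 °C: 301 kJ/kg
Δh = 373.18 + 301 = 674.18 kJ/kg
Q = ṁ·Δh = 1612 kg/h × 674.18 kJ/kg = 1.0868e+06 kJ/h
|Q| = 301.88 kW

Q = 302 kW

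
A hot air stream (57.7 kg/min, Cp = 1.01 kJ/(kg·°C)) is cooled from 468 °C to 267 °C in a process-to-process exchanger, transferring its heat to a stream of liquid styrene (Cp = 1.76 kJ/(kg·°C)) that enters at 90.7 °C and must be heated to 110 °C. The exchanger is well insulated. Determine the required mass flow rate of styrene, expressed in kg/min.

ṁ_c = 345 kg/min

Heat released by hot stream: Q = 57.7 × 1.01 × (468 − 267) = 11714 kJ/min
Energy balance on cold side (adiabatic exchanger): Q = ṁ_c·Cp_c·(T_c,out − T_c,in)
ṁ_c = 11714 / [1.76 × (110 − 90.7)] = 344.84 kg/min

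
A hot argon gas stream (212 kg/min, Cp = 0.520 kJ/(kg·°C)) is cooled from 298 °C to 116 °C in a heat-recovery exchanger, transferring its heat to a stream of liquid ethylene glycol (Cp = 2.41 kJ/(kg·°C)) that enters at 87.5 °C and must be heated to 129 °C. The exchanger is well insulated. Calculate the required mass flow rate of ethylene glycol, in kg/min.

Heat released by hot stream: Q = 212 × 0.520 × (298 − 116) = 20064 kJ/min
Energy balance on cold side (adiabatic exchanger): Q = ṁ_c·Cp_c·(T_c,out − T_c,in)
ṁ_c = 20064 / [2.41 × (129 − 87.5)] = 200.61 kg/min

ṁ_c = 201 kg/min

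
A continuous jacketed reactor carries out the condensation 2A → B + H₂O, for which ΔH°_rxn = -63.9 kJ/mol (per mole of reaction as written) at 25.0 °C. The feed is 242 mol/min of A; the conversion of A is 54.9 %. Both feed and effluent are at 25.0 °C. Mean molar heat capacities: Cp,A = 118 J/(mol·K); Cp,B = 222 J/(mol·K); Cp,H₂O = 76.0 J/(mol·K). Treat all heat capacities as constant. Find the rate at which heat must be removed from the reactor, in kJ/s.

Q_out = 70.7 kJ/s

Extent of reaction ξ = 0.549 × 242 / 2 = 66.429 mol/min
Reaction term: ξ·ΔH°_rxn = 66.429 × -63.9 = -4244.8 kJ/min
Q = ΔH = -4244.8 kJ/min = -70.747 kW
Heat removed = 70.747 kJ/s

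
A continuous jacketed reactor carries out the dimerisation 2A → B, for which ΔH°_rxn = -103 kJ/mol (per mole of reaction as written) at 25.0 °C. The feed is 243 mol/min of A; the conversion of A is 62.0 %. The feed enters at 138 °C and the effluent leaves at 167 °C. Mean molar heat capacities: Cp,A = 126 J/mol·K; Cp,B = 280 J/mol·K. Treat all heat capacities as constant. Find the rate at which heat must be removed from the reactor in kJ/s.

Extent of reaction ξ = 0.620 × 243 / 2 = 75.33 mol/min
Reaction term: ξ·ΔH°_rxn = 75.33 × -103 = -7759 kJ/min
Sensible, feed 138→25 °C: -3459.8 kJ/min
Outlet flows (mol/min): A 92.34, B 75.33
Sensible, products 25→167 °C: 4647.3 kJ/min
Q = ΔH = -6571.6 kJ/min = -109.53 kW
Heat removed = 109.53 kJ/s

Q_out = 110 kJ/s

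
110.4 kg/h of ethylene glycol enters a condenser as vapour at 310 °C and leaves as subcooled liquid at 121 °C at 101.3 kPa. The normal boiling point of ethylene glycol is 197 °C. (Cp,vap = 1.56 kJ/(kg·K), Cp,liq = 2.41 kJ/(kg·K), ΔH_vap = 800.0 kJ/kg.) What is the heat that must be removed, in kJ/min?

Q_c = 2130 kJ/min

vapour 310→197 °C: -176.28 kJ/kg
condensation at 197 °C: -800 kJ/kg
liquid 197→121 °C: -183.16 kJ/kg
Δh = -176.28 + -800 + -183.16 = -1159.4 kJ/kg
Q = ṁ·Δh = 110.4 kg/h × -1159.4 kJ/kg = -128000 kJ/h
|Q| = 35.556 kW = 2133.4 kJ/min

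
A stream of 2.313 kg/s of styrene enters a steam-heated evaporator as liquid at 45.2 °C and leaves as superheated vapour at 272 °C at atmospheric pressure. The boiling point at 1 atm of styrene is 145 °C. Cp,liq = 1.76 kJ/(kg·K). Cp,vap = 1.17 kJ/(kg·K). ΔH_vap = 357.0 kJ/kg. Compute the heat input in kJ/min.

Q = 94500 kJ/min

liquid 45.2→145 °C: 175.65 kJ/kg
vaporisation at 145 °C: 357 kJ/kg
vapour 145→272 °C: 148.59 kJ/kg
Δh = 175.65 + 357 + 148.59 = 681.24 kJ/kg
Q = ṁ·Δh = 2.313 kg/s × 681.24 kJ/kg = 1575.7 kJ/s
|Q| = 1575.7 kW = 94542 kJ/min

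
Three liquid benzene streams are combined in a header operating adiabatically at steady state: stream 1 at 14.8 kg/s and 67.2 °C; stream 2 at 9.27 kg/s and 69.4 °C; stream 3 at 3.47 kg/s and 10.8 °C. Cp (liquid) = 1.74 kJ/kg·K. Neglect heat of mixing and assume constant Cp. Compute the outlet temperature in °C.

T_out = 60.8 °C

No heat crosses the boundary, so H_out = H_in.
Σ ṁᵢCp,ᵢTᵢ = 14.8×1.74×67.2 + 9.27×1.74×69.4 + 3.47×1.74×10.8 = 2915.2
Σ ṁᵢCp,ᵢ = 14.8×1.74 + 9.27×1.74 + 3.47×1.74 = 47.92
T_out = 2915.2 / 47.92 = 60.834 °C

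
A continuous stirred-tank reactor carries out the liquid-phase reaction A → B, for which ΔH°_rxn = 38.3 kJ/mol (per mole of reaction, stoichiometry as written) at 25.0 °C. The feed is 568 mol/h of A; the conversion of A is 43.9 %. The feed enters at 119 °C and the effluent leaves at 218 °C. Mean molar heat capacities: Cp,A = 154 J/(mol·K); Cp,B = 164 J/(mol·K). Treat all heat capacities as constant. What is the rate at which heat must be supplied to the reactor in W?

Q_in = 5190 W

Extent of reaction ξ = 0.439 × 568 = 249.35 mol/h
Reaction term: ξ·ΔH°_rxn = 249.35 × 38.3 = 9550.2 kJ/h
Sensible, feed 119→25 °C: -8222.4 kJ/h
Outlet flows (mol/h): A 318.65, B 249.35
Sensible, products 25→218 °C: 17363 kJ/h
Q = ΔH = 18691 kJ/h = 5.192 kW
Heat supplied = 5192 W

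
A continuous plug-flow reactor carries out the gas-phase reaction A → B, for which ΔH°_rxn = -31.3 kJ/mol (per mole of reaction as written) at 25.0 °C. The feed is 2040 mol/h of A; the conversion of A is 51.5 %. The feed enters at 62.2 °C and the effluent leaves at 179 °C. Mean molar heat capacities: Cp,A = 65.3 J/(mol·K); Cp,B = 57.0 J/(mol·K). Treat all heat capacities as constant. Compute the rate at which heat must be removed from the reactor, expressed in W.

Extent of reaction ξ = 0.515 × 2040 = 1050.6 mol/h
Reaction term: ξ·ΔH°_rxn = 1050.6 × -31.3 = -32884 kJ/h
Sensible, feed 62.2→25 °C: -4955.5 kJ/h
Outlet flows (mol/h): A 989.4, B 1050.6
Sensible, products 25→179 °C: 19172 kJ/h
Q = ΔH = -18667 kJ/h = -5.1854 kW
Heat removed = 5185.4 W

Q_out = 5190 W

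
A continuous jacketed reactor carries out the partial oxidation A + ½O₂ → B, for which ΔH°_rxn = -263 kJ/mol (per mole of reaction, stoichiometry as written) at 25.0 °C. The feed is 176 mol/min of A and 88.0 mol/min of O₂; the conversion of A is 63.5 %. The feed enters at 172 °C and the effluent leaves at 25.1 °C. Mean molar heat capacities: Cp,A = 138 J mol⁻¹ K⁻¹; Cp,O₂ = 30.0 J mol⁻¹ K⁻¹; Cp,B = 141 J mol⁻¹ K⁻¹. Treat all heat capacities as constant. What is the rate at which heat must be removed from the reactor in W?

Q_out = 556000 W

Extent of reaction ξ = 0.635 × 176 = 111.76 mol/min
Reaction term: ξ·ΔH°_rxn = 111.76 × -263 = -29393 kJ/min
Sensible, feed 172→25 °C: -3958.4 kJ/min
Outlet flows (mol/min): A 64.24, O₂ 32.12, B 111.76
Sensible, products 25→25.1 °C: 2.5587 kJ/min
Q = ΔH = -33349 kJ/min = -555.81 kW
Heat removed = 555810 W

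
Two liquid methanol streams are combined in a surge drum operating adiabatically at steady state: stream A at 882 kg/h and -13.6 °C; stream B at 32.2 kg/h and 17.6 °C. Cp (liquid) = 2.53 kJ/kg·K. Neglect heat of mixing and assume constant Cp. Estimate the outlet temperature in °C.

Adiabatic, steady state ⇒ Σ ṁᵢCp,ᵢ(T_out − Tᵢ) = 0
T_out = Σ ṁᵢCp,ᵢTᵢ / Σ ṁᵢCp,ᵢ
      = -28914 / 2312.9 = -12.501 °C

T_out = -12.5 °C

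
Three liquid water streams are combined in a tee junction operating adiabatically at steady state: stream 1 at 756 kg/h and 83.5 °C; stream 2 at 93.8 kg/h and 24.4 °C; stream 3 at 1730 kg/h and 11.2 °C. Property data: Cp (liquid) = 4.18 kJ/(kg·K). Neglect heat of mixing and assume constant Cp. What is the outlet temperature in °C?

T_out = 32.9 °C

Adiabatic, steady state ⇒ Σ ṁᵢCp,ᵢ(T_out − Tᵢ) = 0
T_out = Σ ṁᵢCp,ᵢTᵢ / Σ ṁᵢCp,ᵢ
      = 354430 / 10784 = 32.867 °C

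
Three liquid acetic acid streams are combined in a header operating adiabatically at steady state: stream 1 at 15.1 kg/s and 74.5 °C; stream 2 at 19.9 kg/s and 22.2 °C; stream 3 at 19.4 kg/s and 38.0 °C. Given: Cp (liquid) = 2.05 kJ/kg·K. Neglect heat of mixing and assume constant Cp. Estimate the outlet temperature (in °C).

Energy balance with Q = 0: Σ ṁᵢCp,ᵢ(T_out − Tᵢ) = 0
T_out = Σ ṁᵢCp,ᵢTᵢ / Σ ṁᵢCp,ᵢ
      = 4723.1 / 111.52 = 42.352 °C

T_out = 42.4 °C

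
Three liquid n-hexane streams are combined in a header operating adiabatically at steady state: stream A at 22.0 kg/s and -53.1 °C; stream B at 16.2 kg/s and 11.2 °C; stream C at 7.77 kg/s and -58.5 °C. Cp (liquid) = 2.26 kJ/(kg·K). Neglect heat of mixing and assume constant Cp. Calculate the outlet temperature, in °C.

Energy balance with Q = 0: Σ ṁᵢCp,ᵢ(T_out − Tᵢ) = 0
Σ ṁᵢCp,ᵢTᵢ = 22.0×2.26×-53.1 + 16.2×2.26×11.2 + 7.77×2.26×-58.5 = -3257.3
Σ ṁᵢCp,ᵢ = 22.0×2.26 + 16.2×2.26 + 7.77×2.26 = 103.89
T_out = -3257.3 / 103.89 = -31.353 °C

T_out = -31.4 °C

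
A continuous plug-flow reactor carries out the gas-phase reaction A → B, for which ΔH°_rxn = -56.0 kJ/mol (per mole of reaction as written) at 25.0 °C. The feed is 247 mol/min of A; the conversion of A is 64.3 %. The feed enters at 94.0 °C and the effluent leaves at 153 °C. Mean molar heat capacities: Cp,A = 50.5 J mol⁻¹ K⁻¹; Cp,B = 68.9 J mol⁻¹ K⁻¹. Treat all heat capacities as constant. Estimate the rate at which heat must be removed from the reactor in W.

Q_out = 130000 W

Extent of reaction ξ = 0.643 × 247 = 158.82 mol/min
Reaction term: ξ·ΔH°_rxn = 158.82 × -56.0 = -8894 kJ/min
Sensible, feed 94.0→25 °C: -860.67 kJ/min
Outlet flows (mol/min): A 88.179, B 158.82
Sensible, products 25→153 °C: 1970.7 kJ/min
Q = ΔH = -7784 kJ/min = -129.73 kW
Heat removed = 129730 W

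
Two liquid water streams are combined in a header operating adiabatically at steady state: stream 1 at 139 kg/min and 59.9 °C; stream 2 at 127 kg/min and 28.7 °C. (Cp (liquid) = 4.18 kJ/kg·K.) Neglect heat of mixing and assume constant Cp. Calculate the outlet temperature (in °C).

T_out = 45.0 °C

No heat crosses the boundary, so H_out = H_in.
T_out = Σ ṁᵢCp,ᵢTᵢ / Σ ṁᵢCp,ᵢ
      = 50039 / 1111.9 = 45.004 °C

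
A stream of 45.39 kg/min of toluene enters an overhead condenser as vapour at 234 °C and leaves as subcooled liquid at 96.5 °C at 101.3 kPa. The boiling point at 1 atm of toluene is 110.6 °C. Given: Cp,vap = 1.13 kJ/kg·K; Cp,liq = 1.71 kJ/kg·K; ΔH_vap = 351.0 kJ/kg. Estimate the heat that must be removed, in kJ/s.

vapour 234→110.6 °C: -139.44 kJ/kg
condensation at 110.6 °C: -351 kJ/kg
liquid 110.6→96.5 °C: -24.111 kJ/kg
Δh = -139.44 + -351 + -24.111 = -514.55 kJ/kg
Q = ṁ·Δh = 45.39 kg/min × -514.55 kJ/kg = -23356 kJ/min
|Q| = 389.26 kW

Q_c = 389 kJ/s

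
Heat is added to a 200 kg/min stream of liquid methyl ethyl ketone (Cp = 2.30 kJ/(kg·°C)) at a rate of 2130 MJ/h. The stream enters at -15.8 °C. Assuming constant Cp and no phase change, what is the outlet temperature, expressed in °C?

T_out = 61.4 °C

Q = 2130 MJ/h = 35500 kJ/min
ΔT = Q/(ṁ·Cp) = 35500/(200×2.30) = 77.174 K
T_out = -15.8 + 77.174 = 61.374 °C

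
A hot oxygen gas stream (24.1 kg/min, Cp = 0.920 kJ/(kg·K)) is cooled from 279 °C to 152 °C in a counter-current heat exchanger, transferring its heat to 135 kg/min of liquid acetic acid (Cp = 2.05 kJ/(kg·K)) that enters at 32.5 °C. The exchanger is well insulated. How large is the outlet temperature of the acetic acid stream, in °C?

T_c,out = 42.7 °C

Heat released by hot stream: Q = 24.1 × 0.920 × (279 − 152) = 2815.8 kJ/min
Energy balance on cold side (adiabatic exchanger): Q = ṁ_c·Cp_c·(T_c,out − T_c,in)
T_c,out = 32.5 + 2815.8/(135 × 2.05) = 42.675 °C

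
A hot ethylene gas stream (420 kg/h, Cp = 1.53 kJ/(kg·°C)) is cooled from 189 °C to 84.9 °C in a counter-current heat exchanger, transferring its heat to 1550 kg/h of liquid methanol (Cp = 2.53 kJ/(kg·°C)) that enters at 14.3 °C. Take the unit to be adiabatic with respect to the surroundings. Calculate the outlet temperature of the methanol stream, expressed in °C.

Heat released by hot stream: Q = 420 × 1.53 × (189 − 84.9) = 66895 kJ/h
Energy balance on cold side (adiabatic exchanger): Q = ṁ_c·Cp_c·(T_c,out − T_c,in)
T_c,out = 14.3 + 66895/(1550 × 2.53) = 31.358 °C

T_c,out = 31.4 °C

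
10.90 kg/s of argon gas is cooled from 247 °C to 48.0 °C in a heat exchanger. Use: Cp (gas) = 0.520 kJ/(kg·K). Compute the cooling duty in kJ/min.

Q_c = 67700 kJ/min

Q = ṁ·Cp·ΔT = 10.90 × 0.520 × (48.0 − 247) = -1127.9 kJ/s
Cooling duty = 67676 kJ/min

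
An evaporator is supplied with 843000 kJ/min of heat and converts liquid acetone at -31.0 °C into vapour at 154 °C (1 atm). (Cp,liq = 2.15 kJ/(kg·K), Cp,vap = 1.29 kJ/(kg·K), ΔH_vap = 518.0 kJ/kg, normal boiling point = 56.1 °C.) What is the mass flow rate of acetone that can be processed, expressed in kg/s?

Δh = 2.15×(56.1−-31.0) + 518.0 + 1.29×(154−56.1) = 831.56 kJ/kg
Q = 843000 kJ/min = 14050 kJ/s = 14050 kJ/s
ṁ = Q/Δh = 14050 / 831.56 = 16.896 kg/s

ṁ = 16.9 kg/s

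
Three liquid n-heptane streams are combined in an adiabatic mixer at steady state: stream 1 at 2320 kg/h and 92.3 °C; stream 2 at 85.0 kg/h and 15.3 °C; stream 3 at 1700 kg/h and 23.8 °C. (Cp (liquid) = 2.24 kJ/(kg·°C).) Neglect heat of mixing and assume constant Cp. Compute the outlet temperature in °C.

No heat crosses the boundary, so H_out = H_in.
Σ ṁᵢCp,ᵢTᵢ = 2320×2.24×92.3 + 85.0×2.24×15.3 + 1700×2.24×23.8 = 573210
Σ ṁᵢCp,ᵢ = 2320×2.24 + 85.0×2.24 + 1700×2.24 = 9195.2
T_out = 573210 / 9195.2 = 62.338 °C

T_out = 62.3 °C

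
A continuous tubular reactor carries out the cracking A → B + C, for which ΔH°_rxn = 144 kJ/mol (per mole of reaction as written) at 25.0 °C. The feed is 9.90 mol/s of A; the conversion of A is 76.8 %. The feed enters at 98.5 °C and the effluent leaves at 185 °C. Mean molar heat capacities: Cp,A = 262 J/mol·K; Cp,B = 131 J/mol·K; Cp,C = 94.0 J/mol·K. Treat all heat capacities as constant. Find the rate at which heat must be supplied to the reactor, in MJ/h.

Extent of reaction ξ = 0.768 × 9.90 = 7.6032 mol/s
Reaction term: ξ·ΔH°_rxn = 7.6032 × 144 = 1094.9 kJ/s
Sensible, feed 98.5→25 °C: -190.64 kJ/s
Outlet flows (mol/s): A 2.2968, B 7.6032, C 7.6032
Sensible, products 25→185 °C: 370 kJ/s
Q = ΔH = 1274.2 kJ/s = 1274.2 kW
Heat supplied = 4587.2 MJ/h

Q_in = 4590 MJ/h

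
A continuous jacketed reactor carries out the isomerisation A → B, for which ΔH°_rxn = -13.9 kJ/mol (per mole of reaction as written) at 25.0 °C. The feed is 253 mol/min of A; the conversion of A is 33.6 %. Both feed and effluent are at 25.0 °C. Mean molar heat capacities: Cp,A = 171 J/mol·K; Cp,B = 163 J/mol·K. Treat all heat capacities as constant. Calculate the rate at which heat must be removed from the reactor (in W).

Q_out = 19700 W

Extent of reaction ξ = 0.336 × 253 = 85.008 mol/min
Reaction term: ξ·ΔH°_rxn = 85.008 × -13.9 = -1181.6 kJ/min
Q = ΔH = -1181.6 kJ/min = -19.694 kW
Heat removed = 19694 W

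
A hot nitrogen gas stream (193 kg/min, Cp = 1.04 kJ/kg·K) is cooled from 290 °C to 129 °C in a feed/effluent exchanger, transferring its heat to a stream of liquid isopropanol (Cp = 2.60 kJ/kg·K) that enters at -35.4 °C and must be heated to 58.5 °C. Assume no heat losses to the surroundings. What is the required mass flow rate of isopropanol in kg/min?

ṁ_c = 132 kg/min

Heat released by hot stream: Q = 193 × 1.04 × (290 − 129) = 32316 kJ/min
Energy balance on cold side (adiabatic exchanger): Q = ṁ_c·Cp_c·(T_c,out − T_c,in)
ṁ_c = 32316 / [2.60 × (58.5 − -35.4)] = 132.37 kg/min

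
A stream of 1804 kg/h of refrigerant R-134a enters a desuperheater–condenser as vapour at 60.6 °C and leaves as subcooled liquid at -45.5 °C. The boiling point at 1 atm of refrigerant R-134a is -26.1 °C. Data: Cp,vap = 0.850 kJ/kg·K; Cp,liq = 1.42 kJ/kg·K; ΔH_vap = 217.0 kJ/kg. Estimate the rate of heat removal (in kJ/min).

Q_c = 9570 kJ/min

vapour 60.6→-26.1 °C: -73.695 kJ/kg
condensation at -26.1 °C: -217 kJ/kg
liquid -26.1→-45.5 °C: -27.548 kJ/kg
Δh = -73.695 + -217 + -27.548 = -318.24 kJ/kg
Q = ṁ·Δh = 1804 kg/h × -318.24 kJ/kg = -574110 kJ/h
|Q| = 159.48 kW = 9568.5 kJ/min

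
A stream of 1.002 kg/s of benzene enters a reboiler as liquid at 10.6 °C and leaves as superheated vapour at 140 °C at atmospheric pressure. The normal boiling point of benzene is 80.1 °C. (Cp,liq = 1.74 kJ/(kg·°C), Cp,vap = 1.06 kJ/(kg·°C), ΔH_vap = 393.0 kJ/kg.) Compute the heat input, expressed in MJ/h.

Q = 2080 MJ/h

liquid 10.6→80.1 °C: 120.93 kJ/kg
vaporisation at 80.1 °C: 393 kJ/kg
vapour 80.1→140 °C: 63.494 kJ/kg
Δh = 120.93 + 393 + 63.494 = 577.42 kJ/kg
Q = ṁ·Δh = 1.002 kg/s × 577.42 kJ/kg = 578.58 kJ/s
|Q| = 578.58 kW = 2082.9 MJ/h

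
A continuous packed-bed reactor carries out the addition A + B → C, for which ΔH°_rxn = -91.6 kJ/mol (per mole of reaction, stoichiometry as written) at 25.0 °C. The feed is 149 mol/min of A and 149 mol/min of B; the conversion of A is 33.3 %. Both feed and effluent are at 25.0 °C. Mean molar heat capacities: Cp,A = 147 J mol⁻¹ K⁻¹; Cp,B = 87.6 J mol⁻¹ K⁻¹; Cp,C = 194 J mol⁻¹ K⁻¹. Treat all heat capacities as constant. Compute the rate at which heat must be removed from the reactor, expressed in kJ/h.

Extent of reaction ξ = 0.333 × 149 = 49.617 mol/min
Reaction term: ξ·ΔH°_rxn = 49.617 × -91.6 = -4544.9 kJ/min
Q = ΔH = -4544.9 kJ/min = -75.749 kW
Heat removed = 272700 kJ/h

Q_out = 273000 kJ/h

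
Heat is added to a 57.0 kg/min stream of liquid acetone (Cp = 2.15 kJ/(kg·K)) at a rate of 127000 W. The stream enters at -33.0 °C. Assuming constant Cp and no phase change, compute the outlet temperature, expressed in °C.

Q = 127000 W = 7620 kJ/min
ΔT = Q/(ṁ·Cp) = 7620/(57.0×2.15) = 62.179 K
T_out = -33.0 + 62.179 = 29.179 °C

T_out = 29.2 °C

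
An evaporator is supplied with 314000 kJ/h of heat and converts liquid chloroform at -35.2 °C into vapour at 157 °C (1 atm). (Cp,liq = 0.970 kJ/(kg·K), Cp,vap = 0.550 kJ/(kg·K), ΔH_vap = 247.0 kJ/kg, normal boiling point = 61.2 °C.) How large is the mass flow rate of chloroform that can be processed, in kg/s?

ṁ = 0.222 kg/s

Δh = 0.970×(61.2−-35.2) + 247.0 + 0.550×(157−61.2) = 393.2 kJ/kg
Q = 314000 kJ/h = 87.222 kJ/s = 87.222 kJ/s
ṁ = Q/Δh = 87.222 / 393.2 = 0.22183 kg/s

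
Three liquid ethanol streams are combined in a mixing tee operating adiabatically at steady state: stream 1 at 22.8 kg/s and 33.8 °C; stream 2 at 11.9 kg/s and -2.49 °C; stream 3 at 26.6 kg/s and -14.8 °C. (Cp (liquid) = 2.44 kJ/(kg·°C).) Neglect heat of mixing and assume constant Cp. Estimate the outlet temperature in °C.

No heat crosses the boundary, so H_out = H_in.
Σ ṁᵢCp,ᵢTᵢ = 22.8×2.44×33.8 + 11.9×2.44×-2.49 + 26.6×2.44×-14.8 = 847.48
Σ ṁᵢCp,ᵢ = 22.8×2.44 + 11.9×2.44 + 26.6×2.44 = 149.57
T_out = 847.48 / 149.57 = 5.6661 °C

T_out = 5.67 °C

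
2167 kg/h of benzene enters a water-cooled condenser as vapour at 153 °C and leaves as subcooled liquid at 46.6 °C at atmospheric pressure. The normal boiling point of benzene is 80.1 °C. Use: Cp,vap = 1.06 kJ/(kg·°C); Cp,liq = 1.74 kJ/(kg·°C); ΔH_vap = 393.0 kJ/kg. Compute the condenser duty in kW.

vapour 153→80.1 °C: -77.274 kJ/kg
condensation at 80.1 °C: -393 kJ/kg
liquid 80.1→46.6 °C: -58.29 kJ/kg
Δh = -77.274 + -393 + -58.29 = -528.56 kJ/kg
Q = ṁ·Δh = 2167 kg/h × -528.56 kJ/kg = -1.1454e+06 kJ/h
|Q| = 318.17 kW

Q_c = 318 kW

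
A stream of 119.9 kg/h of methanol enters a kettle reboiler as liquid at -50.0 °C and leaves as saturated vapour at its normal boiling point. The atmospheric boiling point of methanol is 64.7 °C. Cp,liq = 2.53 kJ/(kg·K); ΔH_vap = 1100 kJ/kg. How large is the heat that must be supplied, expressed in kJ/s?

Q = 46.3 kJ/s

liquid -50.0→64.7 °C: 290.19 kJ/kg
vaporisation at 64.7 °C: 1100 kJ/kg
Δh = 290.19 + 1100 = 1390.2 kJ/kg
Q = ṁ·Δh = 119.9 kg/h × 1390.2 kJ/kg = 166680 kJ/h
|Q| = 46.301 kW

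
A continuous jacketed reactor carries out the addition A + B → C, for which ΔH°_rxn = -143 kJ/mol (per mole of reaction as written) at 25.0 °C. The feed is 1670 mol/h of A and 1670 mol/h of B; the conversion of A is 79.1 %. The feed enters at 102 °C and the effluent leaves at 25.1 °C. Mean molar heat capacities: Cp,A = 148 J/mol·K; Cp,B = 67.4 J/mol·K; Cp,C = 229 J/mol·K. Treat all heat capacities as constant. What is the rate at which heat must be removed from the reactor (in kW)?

Extent of reaction ξ = 0.791 × 1670 = 1321 mol/h
Reaction term: ξ·ΔH°_rxn = 1321 × -143 = -188900 kJ/h
Sensible, feed 102→25 °C: -27698 kJ/h
Outlet flows (mol/h): A 349.03, B 349.03, C 1321
Sensible, products 25→25.1 °C: 37.768 kJ/h
Q = ΔH = -216560 kJ/h = -60.155 kW
Heat removed = 60.155 kW

Q_out = 60.2 kW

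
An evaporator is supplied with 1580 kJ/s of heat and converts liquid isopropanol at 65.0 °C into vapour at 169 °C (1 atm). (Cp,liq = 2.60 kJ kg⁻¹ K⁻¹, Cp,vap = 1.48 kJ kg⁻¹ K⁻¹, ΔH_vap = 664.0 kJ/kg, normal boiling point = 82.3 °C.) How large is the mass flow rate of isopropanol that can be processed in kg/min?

Δh = 2.60×(82.3−65.0) + 664.0 + 1.48×(169−82.3) = 837.3 kJ/kg
Q = 1580 kJ/s = 1580 kJ/s = 94800 kJ/min
ṁ = Q/Δh = 94800 / 837.3 = 113.22 kg/min

ṁ = 113 kg/min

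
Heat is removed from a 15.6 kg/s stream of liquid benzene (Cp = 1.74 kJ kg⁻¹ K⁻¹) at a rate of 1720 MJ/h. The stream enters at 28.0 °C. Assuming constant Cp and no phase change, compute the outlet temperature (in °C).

T_out = 10.4 °C

Q = 1720 MJ/h = 477.78 kJ/s
ΔT = Q/(ṁ·Cp) = 477.78/(15.6×1.74) = 17.602 K
T_out = 28.0 − 17.602 = 10.398 °C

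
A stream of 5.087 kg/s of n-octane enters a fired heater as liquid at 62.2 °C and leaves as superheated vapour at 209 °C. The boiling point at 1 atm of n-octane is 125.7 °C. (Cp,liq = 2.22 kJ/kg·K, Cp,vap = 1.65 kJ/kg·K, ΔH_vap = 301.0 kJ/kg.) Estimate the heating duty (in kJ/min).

liquid 62.2→125.7 °C: 140.97 kJ/kg
vaporisation at 125.7 °C: 301 kJ/kg
vapour 125.7→209 °C: 137.44 kJ/kg
Δh = 140.97 + 301 + 137.44 = 579.41 kJ/kg
Q = ṁ·Δh = 5.087 kg/s × 579.41 kJ/kg = 2947.5 kJ/s
|Q| = 2947.5 kW = 176850 kJ/min

Q = 177000 kJ/min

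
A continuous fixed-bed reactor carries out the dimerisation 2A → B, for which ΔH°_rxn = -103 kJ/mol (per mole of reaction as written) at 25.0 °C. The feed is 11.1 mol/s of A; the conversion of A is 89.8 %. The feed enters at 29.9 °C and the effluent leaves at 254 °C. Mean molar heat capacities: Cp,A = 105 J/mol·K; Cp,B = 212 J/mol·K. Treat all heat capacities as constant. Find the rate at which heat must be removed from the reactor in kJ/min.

Extent of reaction ξ = 0.898 × 11.1 / 2 = 4.9839 mol/s
Reaction term: ξ·ΔH°_rxn = 4.9839 × -103 = -513.34 kJ/s
Sensible, feed 29.9→25 °C: -5.7109 kJ/s
Outlet flows (mol/s): A 1.1322, B 4.9839
Sensible, products 25→254 °C: 269.18 kJ/s
Q = ΔH = -249.87 kJ/s = -249.87 kW
Heat removed = 14992 kJ/min

Q_out = 15000 kJ/min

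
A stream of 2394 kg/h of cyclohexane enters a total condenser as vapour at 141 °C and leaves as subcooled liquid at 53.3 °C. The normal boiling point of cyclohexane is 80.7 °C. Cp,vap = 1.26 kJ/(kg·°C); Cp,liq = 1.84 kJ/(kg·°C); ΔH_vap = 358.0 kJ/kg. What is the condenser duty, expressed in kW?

vapour 141→80.7 °C: -75.978 kJ/kg
condensation at 80.7 °C: -358 kJ/kg
liquid 80.7→53.3 °C: -50.416 kJ/kg
Δh = -75.978 + -358 + -50.416 = -484.39 kJ/kg
Q = ṁ·Δh = 2394 kg/h × -484.39 kJ/kg = -1.1596e+06 kJ/h
|Q| = 322.12 kW

Q_c = 322 kW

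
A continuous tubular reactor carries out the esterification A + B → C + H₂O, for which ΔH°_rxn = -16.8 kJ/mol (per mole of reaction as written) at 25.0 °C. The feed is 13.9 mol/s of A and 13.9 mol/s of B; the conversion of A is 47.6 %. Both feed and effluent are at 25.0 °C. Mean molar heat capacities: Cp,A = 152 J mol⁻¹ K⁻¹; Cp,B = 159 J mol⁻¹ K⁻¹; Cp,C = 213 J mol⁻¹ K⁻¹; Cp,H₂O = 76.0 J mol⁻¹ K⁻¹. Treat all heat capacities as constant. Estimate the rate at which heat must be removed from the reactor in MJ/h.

Extent of reaction ξ = 0.476 × 13.9 = 6.6164 mol/s
Reaction term: ξ·ΔH°_rxn = 6.6164 × -16.8 = -111.16 kJ/s
Q = ΔH = -111.16 kJ/s = -111.16 kW
Heat removed = 400.16 MJ/h

Q_out = 400 MJ/h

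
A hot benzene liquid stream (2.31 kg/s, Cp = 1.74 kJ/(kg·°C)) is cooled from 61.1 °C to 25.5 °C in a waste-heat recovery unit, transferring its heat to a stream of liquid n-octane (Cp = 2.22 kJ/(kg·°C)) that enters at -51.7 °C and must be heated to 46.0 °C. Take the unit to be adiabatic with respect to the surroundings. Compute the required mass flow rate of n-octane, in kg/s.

ṁ_c = 0.660 kg/s

Heat released by hot stream: Q = 2.31 × 1.74 × (61.1 − 25.5) = 143.09 kJ/s
Energy balance on cold side (adiabatic exchanger): Q = ṁ_c·Cp_c·(T_c,out − T_c,in)
ṁ_c = 143.09 / [2.22 × (46.0 − -51.7)] = 0.65973 kg/s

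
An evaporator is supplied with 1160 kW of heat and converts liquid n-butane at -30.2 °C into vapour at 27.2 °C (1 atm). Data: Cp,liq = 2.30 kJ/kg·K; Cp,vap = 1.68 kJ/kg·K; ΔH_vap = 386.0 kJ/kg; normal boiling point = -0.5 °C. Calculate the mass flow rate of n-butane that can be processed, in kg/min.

Δh = 2.30×(-0.5−-30.2) + 386.0 + 1.68×(27.2−-0.5) = 500.85 kJ/kg
Q = 1160 kW = 1160 kJ/s = 69600 kJ/min
ṁ = Q/Δh = 69600 / 500.85 = 138.96 kg/min

ṁ = 139 kg/min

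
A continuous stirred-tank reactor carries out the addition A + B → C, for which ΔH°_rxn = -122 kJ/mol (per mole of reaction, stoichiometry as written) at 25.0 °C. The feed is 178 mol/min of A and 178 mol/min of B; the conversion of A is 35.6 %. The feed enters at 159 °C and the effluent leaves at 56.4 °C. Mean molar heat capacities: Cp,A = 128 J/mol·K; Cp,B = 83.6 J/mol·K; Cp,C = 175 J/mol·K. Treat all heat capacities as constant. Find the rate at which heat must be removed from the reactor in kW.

Q_out = 194 kW

Extent of reaction ξ = 0.356 × 178 = 63.368 mol/min
Reaction term: ξ·ΔH°_rxn = 63.368 × -122 = -7730.9 kJ/min
Sensible, feed 159→25 °C: -5047.1 kJ/min
Outlet flows (mol/min): A 114.63, B 114.63, C 63.368
Sensible, products 25→56.4 °C: 1109.8 kJ/min
Q = ΔH = -11668 kJ/min = -194.47 kW
Heat removed = 194.47 kW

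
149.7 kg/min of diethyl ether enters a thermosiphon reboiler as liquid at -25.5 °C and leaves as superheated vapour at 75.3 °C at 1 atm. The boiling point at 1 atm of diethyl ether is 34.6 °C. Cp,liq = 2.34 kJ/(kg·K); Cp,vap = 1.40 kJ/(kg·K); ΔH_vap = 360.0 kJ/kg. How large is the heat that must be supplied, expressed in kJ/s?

liquid -25.5→34.6 °C: 140.63 kJ/kg
vaporisation at 34.6 °C: 360 kJ/kg
vapour 34.6→75.3 °C: 56.98 kJ/kg
Δh = 140.63 + 360 + 56.98 = 557.61 kJ/kg
Q = ṁ·Δh = 149.7 kg/min × 557.61 kJ/kg = 83475 kJ/min
|Q| = 1391.2 kW

Q = 1390 kJ/s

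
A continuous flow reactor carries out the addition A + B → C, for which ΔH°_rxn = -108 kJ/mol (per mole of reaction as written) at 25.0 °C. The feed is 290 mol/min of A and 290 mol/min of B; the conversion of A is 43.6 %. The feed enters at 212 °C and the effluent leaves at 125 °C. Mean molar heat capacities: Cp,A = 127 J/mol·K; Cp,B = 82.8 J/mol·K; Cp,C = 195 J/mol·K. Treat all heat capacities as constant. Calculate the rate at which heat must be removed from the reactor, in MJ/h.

Q_out = 1150 MJ/h

Extent of reaction ξ = 0.436 × 290 = 126.44 mol/min
Reaction term: ξ·ΔH°_rxn = 126.44 × -108 = -13656 kJ/min
Sensible, feed 212→25 °C: -11377 kJ/min
Outlet flows (mol/min): A 163.56, B 163.56, C 126.44
Sensible, products 25→125 °C: 5897.1 kJ/min
Q = ΔH = -19136 kJ/min = -318.93 kW
Heat removed = 1148.2 MJ/h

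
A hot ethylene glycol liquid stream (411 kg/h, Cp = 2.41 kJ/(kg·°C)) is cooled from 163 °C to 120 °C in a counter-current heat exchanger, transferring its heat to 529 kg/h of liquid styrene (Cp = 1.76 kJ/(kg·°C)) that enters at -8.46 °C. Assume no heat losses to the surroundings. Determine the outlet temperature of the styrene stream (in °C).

T_c,out = 37.3 °C

Heat released by hot stream: Q = 411 × 2.41 × (163 − 120) = 42592 kJ/h
Energy balance on cold side (adiabatic exchanger): Q = ṁ_c·Cp_c·(T_c,out − T_c,in)
T_c,out = -8.46 + 42592/(529 × 1.76) = 37.287 °C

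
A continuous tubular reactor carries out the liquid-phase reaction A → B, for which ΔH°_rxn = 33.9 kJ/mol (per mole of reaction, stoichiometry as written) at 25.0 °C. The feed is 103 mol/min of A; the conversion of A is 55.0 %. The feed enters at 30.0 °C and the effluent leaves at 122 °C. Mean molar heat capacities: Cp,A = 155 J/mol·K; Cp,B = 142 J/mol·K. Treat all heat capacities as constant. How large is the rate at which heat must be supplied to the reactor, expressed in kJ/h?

Q_in = 199000 kJ/h

Extent of reaction ξ = 0.550 × 103 = 56.65 mol/min
Reaction term: ξ·ΔH°_rxn = 56.65 × 33.9 = 1920.4 kJ/min
Sensible, feed 30.0→25 °C: -79.825 kJ/min
Outlet flows (mol/min): A 46.35, B 56.65
Sensible, products 25→122 °C: 1477.2 kJ/min
Q = ΔH = 3317.8 kJ/min = 55.296 kW
Heat supplied = 199070 kJ/h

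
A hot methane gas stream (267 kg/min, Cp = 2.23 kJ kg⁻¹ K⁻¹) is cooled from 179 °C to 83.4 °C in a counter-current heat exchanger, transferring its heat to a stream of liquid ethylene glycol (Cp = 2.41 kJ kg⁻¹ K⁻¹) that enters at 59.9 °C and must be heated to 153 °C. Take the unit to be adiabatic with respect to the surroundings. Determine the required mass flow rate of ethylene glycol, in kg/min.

Heat released by hot stream: Q = 267 × 2.23 × (179 − 83.4) = 56921 kJ/min
Energy balance on cold side (adiabatic exchanger): Q = ṁ_c·Cp_c·(T_c,out − T_c,in)
ṁ_c = 56921 / [2.41 × (153 − 59.9)] = 253.69 kg/min

ṁ_c = 254 kg/min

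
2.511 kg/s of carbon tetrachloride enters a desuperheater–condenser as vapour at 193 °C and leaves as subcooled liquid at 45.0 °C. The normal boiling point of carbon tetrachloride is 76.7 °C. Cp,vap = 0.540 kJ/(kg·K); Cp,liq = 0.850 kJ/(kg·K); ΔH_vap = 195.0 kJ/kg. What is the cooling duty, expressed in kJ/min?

vapour 193→76.7 °C: -62.802 kJ/kg
condensation at 76.7 °C: -195 kJ/kg
liquid 76.7→45.0 °C: -26.945 kJ/kg
Δh = -62.802 + -195 + -26.945 = -284.75 kJ/kg
Q = ṁ·Δh = 2.511 kg/s × -284.75 kJ/kg = -715 kJ/s
|Q| = 715 kW = 42900 kJ/min

Q_c = 42900 kJ/min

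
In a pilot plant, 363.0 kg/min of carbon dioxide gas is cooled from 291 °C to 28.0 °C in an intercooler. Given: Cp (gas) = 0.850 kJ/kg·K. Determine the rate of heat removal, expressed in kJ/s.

Q = ṁ·Cp·ΔT = 363.0 × 0.850 × (28.0 − 291) = -81149 kJ/min
Converting: 81149 / 60 s = 1352.5 kW

Q_c = 1350 kJ/s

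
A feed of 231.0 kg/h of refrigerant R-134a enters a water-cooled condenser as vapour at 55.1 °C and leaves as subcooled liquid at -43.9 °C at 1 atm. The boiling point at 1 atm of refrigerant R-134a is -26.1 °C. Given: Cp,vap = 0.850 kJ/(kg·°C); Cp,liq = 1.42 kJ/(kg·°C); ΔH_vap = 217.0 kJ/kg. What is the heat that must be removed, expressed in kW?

Q_c = 20.0 kW

vapour 55.1→-26.1 °C: -69.02 kJ/kg
condensation at -26.1 °C: -217 kJ/kg
liquid -26.1→-43.9 °C: -25.276 kJ/kg
Δh = -69.02 + -217 + -25.276 = -311.3 kJ/kg
Q = ṁ·Δh = 231.0 kg/h × -311.3 kJ/kg = -71909 kJ/h
|Q| = 19.975 kW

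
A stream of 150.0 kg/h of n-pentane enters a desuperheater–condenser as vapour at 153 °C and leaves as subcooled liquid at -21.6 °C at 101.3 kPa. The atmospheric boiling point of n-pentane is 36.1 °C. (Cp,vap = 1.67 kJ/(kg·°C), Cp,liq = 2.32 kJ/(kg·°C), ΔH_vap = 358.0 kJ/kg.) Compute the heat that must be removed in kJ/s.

Q_c = 28.6 kJ/s

vapour 153→36.1 °C: -195.22 kJ/kg
condensation at 36.1 °C: -358 kJ/kg
liquid 36.1→-21.6 °C: -133.86 kJ/kg
Δh = -195.22 + -358 + -133.86 = -687.09 kJ/kg
Q = ṁ·Δh = 150.0 kg/h × -687.09 kJ/kg = -103060 kJ/h
|Q| = 28.629 kW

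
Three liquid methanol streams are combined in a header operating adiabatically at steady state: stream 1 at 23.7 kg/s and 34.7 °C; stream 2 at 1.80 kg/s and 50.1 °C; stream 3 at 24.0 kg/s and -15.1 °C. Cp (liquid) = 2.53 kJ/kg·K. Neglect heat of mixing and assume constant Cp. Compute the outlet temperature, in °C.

Adiabatic, steady state ⇒ Σ ṁᵢCp,ᵢ(T_out − Tᵢ) = 0
T_out = Σ ṁᵢCp,ᵢTᵢ / Σ ṁᵢCp,ᵢ
      = 1391.9 / 125.23 = 11.115 °C

T_out = 11.1 °C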